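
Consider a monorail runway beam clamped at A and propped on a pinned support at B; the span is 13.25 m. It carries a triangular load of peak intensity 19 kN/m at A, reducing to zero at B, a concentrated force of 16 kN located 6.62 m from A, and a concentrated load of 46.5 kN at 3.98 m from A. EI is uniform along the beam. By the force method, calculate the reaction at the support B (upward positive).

R_B = 35.83 kN

Choose R_B as the redundant. The primary structure is the cantilever fixed at A.
Primary-structure tip deflection at B by superposition:
  triangular load, peak 19 at the fixed end: w₀L⁴/(30EI) = 19521/EI
  point load 16 at a = 6.62: Pa²(3L − a)/(6EI) = 3872/EI
  point load 46.5 at a = 3.98: Pa²(3L − a)/(6EI) = 4391/EI
  δ_0 = 27784/EI
Flexibility coefficient — unit upward force at B: δ_{BB} = L³/(3EI) = 775.4/EI.
The prop prevents deflection at B: R_B = δ_0/δ_{BB} = 27784/775.4 = 35.83 kN.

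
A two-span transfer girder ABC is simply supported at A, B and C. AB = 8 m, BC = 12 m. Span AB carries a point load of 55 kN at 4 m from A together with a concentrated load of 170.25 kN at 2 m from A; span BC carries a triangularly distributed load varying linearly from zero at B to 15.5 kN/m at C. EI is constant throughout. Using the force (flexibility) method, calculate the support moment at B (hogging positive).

M_B = 175 kN·m

Insert a hinge at B; M_B is the redundant, and each span becomes simply supported.
End slopes at the hinge B, treating each span as simply supported:
  span AB: point load 55 at a = 4: Pab(L + a)/(6LEI) = 220/EI
  span AB: point load 170.25 at a = 2: Pab(L + a)/(6LEI) = 425.6/EI
  span BC: triangular load, peak 15.5: 7w₀L³/(360EI) = 520.8/EI
  relative rotation θ_0 = (645.6 + 520.8)/EI = 1166/EI
A unit hogging moment at B produces rotation L₁/(3EI) + L₂/(3EI) = 6.667/EI.
Slope continuity at B: θ_0 = M_B·6.667/EI, so M_B = 1166/6.667 = 175 kN·m (hogging).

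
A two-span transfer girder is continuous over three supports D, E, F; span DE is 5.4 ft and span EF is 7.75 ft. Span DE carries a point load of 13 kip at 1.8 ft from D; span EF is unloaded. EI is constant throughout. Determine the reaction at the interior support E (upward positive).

Insert a hinge at E; M_E is the redundant, and each span becomes simply supported.
End slopes at the hinge E, treating each span as simply supported:
  span DE: point load 13 at a = 1.8: Pab(L + a)/(6LEI) = 18.72/EI
  relative rotation θ_0 = (18.72 + 0)/EI = 18.72/EI
A unit hogging moment at E produces rotation L₁/(3EI) + L₂/(3EI) = 4.383/EI.
Compatibility: M_E·(L₁+L₂)/(3EI) = θ_0, giving M_E = 4.271 kip·ft (hogging).
Span DE, ΣM about D with M_E applied at E: R_E^{DE}·5.4 = 23.4 + 4.271, so R_E^{DE} = 5.124 kip and R_D = 13 − 5.124 = 7.876 kip.
Span EF, ΣM about F: R_E^{EF}·7.75 = 0 + 4.271, so R_E^{EF} = 0.5511 kip and R_F = 0 − 0.5511 = -0.5511 kip.
R_E = 5.124 + 0.5511 = 5.675 kip.

R_E = 5.675 kip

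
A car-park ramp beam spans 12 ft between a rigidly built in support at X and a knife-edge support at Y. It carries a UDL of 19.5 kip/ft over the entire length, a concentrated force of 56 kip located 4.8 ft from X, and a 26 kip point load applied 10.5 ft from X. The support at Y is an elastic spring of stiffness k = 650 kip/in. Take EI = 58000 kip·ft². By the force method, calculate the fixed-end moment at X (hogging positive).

M_X = 517.7 kip·ft

Remove the prop at Y; the released (primary) structure is a cantilever built in at X.
Downward deflection at the released point Y due to the loads:
  UDL 19.5: wL⁴/(8EI) = 50544/EI
  point load 56 at a = 4.8: Pa²(3L − a)/(6EI) = 6709/EI
  point load 26 at a = 10.5: Pa²(3L − a)/(6EI) = 12183/EI
  δ_0 = 69436/EI
Tip deflection under a unit load at Y: L³/(3EI) = 576/EI.
With EI = 58000 kip·ft²: δ_0 = 1.1972 ft and δ_{YY} = 0.009931 ft/kip.
Compatibility — the spring shortens by R_Y/k under the reaction it provides: δ_0 − R_Y·δ_{YY} = R_Y/k. With 1/k = 1/(650×12) ft/kip = 0.000128 ft/kip, R_Y = δ_0 / (δ_{YY} + 1/k) = 1.1972 / (0.009931 + 0.000128) = 119 kip.
Moment equilibrium about X: M_X = Σ(load moments about X) − R_Y·L = 1946 − 119×12 = 517.7 kip·ft.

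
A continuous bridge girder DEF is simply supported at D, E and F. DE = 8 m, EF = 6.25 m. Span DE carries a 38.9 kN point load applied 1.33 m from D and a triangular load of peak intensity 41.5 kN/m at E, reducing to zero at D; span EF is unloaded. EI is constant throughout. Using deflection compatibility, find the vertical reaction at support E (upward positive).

R_E = 149.5 kN

Release continuity at E by inserting a hinge; the redundant is the internal moment M_E. The primary structure is two simply-supported spans DE and EF.
End slopes at the hinge E, treating each span as simply supported:
  span DE: point load 38.9 at a = 1.33: Pab(L + a)/(6LEI) = 67.08/EI
  span DE: triangular load, peak 41.5: w₀L³/(45EI) = 472.2/EI
  relative rotation θ_0 = (539.3 + 0)/EI = 539.3/EI
A unit hogging moment at E produces rotation L₁/(3EI) + L₂/(3EI) = 4.75/EI.
Compatibility: M_E·(L₁+L₂)/(3EI) = θ_0, giving M_E = 113.5 kN·m (hogging).
Span DE, ΣM about D with M_E applied at E: R_E^{DE}·8 = 937.1 + 113.5, so R_E^{DE} = 131.3 kN and R_D = 204.9 − 131.3 = 73.58 kN.
Span EF, ΣM about F: R_E^{EF}·6.25 = 0 + 113.5, so R_E^{EF} = 18.16 kN and R_F = 0 − 18.16 = -18.16 kN.
R_E = 131.3 + 18.16 = 149.5 kN.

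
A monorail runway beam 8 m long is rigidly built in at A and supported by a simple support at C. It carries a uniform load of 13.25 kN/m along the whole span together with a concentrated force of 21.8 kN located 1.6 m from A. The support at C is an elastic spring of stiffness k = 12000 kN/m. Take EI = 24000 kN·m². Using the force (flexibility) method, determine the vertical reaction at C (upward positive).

Release the roller at C. Primary structure: cantilever fixed at A.
Deflection at C on the released cantilever, summing each load's contribution:
  UDL 13.25: wL⁴/(8EI) = 6784/EI
  point load 21.8 at a = 1.6: Pa²(3L − a)/(6EI) = 208.3/EI
  δ_0 = 6992/EI
Tip deflection under a unit load at C: L³/(3EI) = 170.7/EI.
With EI = 24000 kN·m²: δ_0 = 0.29135 m and δ_{CC} = 0.007111 m/kN.
Compatibility — the spring shortens by R_C/k under the reaction it provides: δ_0 − R_C·δ_{CC} = R_C/k. With 1/k = 0.000083 m/kN, R_C = δ_0 / (δ_{CC} + 1/k) = 0.29135 / (0.007111 + 0.000083) = 40.5 kN.

R_C = 40.5 kN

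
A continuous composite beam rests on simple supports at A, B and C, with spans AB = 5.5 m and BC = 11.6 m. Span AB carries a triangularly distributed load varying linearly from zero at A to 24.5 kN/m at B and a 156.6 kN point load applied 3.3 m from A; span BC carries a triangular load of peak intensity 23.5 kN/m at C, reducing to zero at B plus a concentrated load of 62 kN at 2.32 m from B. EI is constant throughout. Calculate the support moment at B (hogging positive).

M_B = 264.5 kN·m

Release continuity at B by inserting a hinge; the redundant is the internal moment M_B. The primary structure is two simply-supported spans AB and BC.
Rotations at B on the released spans (each span's end-slope, ×1/EI):
  span AB: triangular load, peak 24.5: w₀L³/(45EI) = 90.58/EI
  span AB: point load 156.6 at a = 3.3: Pab(L + a)/(6LEI) = 303.2/EI
  span BC: triangular load, peak 23.5: 7w₀L³/(360EI) = 713.2/EI
  span BC: point load 62 at a = 2.32: Pab(L + b)/(6LEI) = 400.5/EI
  relative rotation θ_0 = (393.8 + 1114)/EI = 1507/EI
A unit hogging moment at B produces rotation L₁/(3EI) + L₂/(3EI) = 5.7/EI.
Slope continuity at B: θ_0 = M_B·5.7/EI, so M_B = 1507/5.7 = 264.5 kN·m (hogging).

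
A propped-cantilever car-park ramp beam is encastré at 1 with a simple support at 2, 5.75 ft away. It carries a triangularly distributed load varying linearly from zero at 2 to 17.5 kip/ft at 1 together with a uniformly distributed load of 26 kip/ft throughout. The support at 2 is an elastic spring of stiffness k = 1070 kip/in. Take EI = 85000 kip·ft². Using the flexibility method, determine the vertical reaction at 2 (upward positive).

Release the roller at 2. Primary structure: cantilever fixed at 1.
Deflection at 2 on the released cantilever, summing each load's contribution:
  triangular load, peak 17.5 at the fixed end: w₀L⁴/(30EI) = 637.7/EI
  UDL 26: wL⁴/(8EI) = 3553/EI
  δ_0 = 4190/EI
Tip deflection under a unit load at 2: L³/(3EI) = 63.37/EI.
With EI = 85000 kip·ft²: δ_0 = 0.049298 ft and δ_{22} = 0.000746 ft/kip.
Compatibility — the spring shortens by R_2/k under the reaction it provides: δ_0 − R_2·δ_{22} = R_2/k. With 1/k = 1/(1070×12) ft/kip = 0.000078 ft/kip, R_2 = δ_0 / (δ_{22} + 1/k) = 0.049298 / (0.000746 + 0.000078) = 59.87 kip.

R_2 = 59.87 kip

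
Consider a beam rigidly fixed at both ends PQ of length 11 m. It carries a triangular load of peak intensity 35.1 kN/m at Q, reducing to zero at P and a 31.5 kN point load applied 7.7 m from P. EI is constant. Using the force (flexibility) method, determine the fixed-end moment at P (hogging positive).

M_P = 163.4 kN·m

Take the two fixed-end moments M_P, M_Q as redundants; the released structure is the simple span PQ.
Simple-span end rotations at P and Q under the given loads:
  at P: triangular load, peak 35.1: 7w₀L³/(360EI) = 908.4/EI
  at Q: triangular load, peak 35.1: w₀L³/(45EI) = 1038/EI
  at P: point load 31.5 at a = 7.7: Pab(L + b)/(6LEI) = 173.4/EI
  at Q: point load 31.5 at a = 7.7: Pab(L + a)/(6LEI) = 226.8/EI
  θ_P0 = 1082/EI,  θ_Q0 = 1265/EI
Flexibility coefficients: a unit moment at one end gives L/(3EI) there and L/(6EI) at the far end, so f₁₁ = f₂₂ = 3.667/EI and f₁₂ = f₂₁ = 1.833/EI.
Compatibility — zero rotation at each built-in end:
  3.667 M_P + 1.833 M_Q = 1082
  1.833 M_P + 3.667 M_Q = 1265
Solving the pair gives M_P = 163.4 kN·m and M_Q = 263.3 kN·m (hogging).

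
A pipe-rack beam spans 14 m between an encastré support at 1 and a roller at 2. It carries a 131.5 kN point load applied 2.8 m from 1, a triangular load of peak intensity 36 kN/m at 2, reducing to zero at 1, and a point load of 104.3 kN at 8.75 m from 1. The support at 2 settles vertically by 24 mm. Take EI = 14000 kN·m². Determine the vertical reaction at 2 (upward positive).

Take the reaction at 2 as the redundant and release it; the primary structure is a cantilever fixed at 1.
Free-end deflection of the primary structure under the applied loading (downward +):
  point load 131.5 at a = 2.8: Pa²(3L − a)/(6EI) = 6736/EI
  triangular load, peak 36 at the free end: 11w₀L⁴/(120EI) = 126773/EI
  point load 104.3 at a = 8.75: Pa²(3L − a)/(6EI) = 44253/EI
  δ_0 = 177761/EI
Tip deflection under a unit load at 2: L³/(3EI) = 914.7/EI.
With EI = 14000 kN·m²: δ_0 = 12.697 m and δ_{22} = 0.065333 m/kN.
Compatibility — the beam at 2 must follow the support down by 0.024 m: δ_0 − R_2·δ_{22} = 0.024, so R_2 = (12.697 − 0.024)/0.065333 = 194 kN.

R_2 = 194 kN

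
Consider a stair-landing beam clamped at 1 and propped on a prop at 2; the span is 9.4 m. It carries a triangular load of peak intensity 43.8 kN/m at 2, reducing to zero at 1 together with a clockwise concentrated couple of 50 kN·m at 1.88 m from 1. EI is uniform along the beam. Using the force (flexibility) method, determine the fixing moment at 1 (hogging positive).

M_1 = 248.8 kN·m

Take the reaction at 2 as the redundant and release it; the primary structure is a cantilever fixed at 1.
Downward deflection at the released point 2 due to the loads:
  triangular load, peak 43.8 at the free end: 11w₀L⁴/(120EI) = 31347/EI
  clockwise couple 50 at a = 1.88: M₀a(2L − a)/(2EI) = 795.2/EI
  δ_0 = 32142/EI
Tip deflection under a unit load at 2: L³/(3EI) = 276.9/EI.
The prop prevents deflection at 2: R_2 = δ_0/δ_{22} = 32142/276.9 = 116.1 kN.
Moment equilibrium about 1: M_1 = Σ(load moments about 1) − R_2·L = 1340 − 116.1×9.4 = 248.8 kN·m.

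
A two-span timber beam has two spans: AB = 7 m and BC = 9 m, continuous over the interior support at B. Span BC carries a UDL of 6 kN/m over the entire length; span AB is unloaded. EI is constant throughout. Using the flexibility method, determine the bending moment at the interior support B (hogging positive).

Release continuity at B by inserting a hinge; the redundant is the internal moment M_B. The primary structure is two simply-supported spans AB and BC.
Rotations at B on the released spans (each span's end-slope, ×1/EI):
  span BC: UDL 6: wL³/(24EI) = 182.2/EI
  relative rotation θ_0 = (0 + 182.2)/EI = 182.2/EI
A unit hogging moment at B produces rotation L₁/(3EI) + L₂/(3EI) = 5.333/EI.
Slope continuity at B: θ_0 = M_B·5.333/EI, so M_B = 182.2/5.333 = 34.17 kN·m (hogging).

M_B = 34.17 kN·m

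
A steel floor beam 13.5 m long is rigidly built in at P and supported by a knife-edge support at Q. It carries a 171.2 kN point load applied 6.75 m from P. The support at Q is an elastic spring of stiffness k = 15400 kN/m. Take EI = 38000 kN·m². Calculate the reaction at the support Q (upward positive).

Take the reaction at Q as the redundant and release it; the primary structure is a cantilever fixed at P.
Deflection at Q on the released cantilever, summing each load's contribution:
  point load 171.2 at a = 6.75: Pa²(3L − a)/(6EI) = 43877/EI
Flexibility coefficient — unit upward force at Q: δ_{QQ} = L³/(3EI) = 820.1/EI.
With EI = 38000 kN·m²: δ_0 = 1.1546 m and δ_{QQ} = 0.021582 m/kN.
Compatibility — the spring shortens by R_Q/k under the reaction it provides: δ_0 − R_Q·δ_{QQ} = R_Q/k. With 1/k = 0.000065 m/kN, R_Q = δ_0 / (δ_{QQ} + 1/k) = 1.1546 / (0.021582 + 0.000065) = 53.34 kN.

R_Q = 53.34 kN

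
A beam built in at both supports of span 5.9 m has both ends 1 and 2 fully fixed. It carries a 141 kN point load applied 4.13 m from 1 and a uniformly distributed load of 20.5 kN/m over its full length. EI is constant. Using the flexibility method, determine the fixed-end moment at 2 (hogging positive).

Take the two fixed-end moments M_1, M_2 as redundants; the released structure is the simple span 12.
On the primary (simply-supported) span, the end slopes from the loading are:
  at 1: point load 141 at a = 4.13: Pab(L + b)/(6LEI) = 223.3/EI
  at 2: point load 141 at a = 4.13: Pab(L + a)/(6LEI) = 292/EI
  at 1: UDL 20.5: wL³/(24EI) = 175.4/EI
  at 2: UDL 20.5: wL³/(24EI) = 175.4/EI
  θ_10 = 398.8/EI,  θ_20 = 467.5/EI
Flexibility coefficients: a unit moment at one end gives L/(3EI) there and L/(6EI) at the far end, so f₁₁ = f₂₂ = 1.967/EI and f₁₂ = f₂₁ = 0.9833/EI.
Compatibility — zero rotation at each built-in end:
  1.967 M_1 + 0.9833 M_2 = 398.8
  0.9833 M_1 + 1.967 M_2 = 467.5
Solving the pair gives M_1 = 111.9 kN·m and M_2 = 181.8 kN·m (hogging).

M_2 = 181.8 kN·m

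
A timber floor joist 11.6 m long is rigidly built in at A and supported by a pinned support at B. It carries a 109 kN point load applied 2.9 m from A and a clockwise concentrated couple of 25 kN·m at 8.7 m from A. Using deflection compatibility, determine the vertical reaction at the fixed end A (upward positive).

R_A = 96.6 kN

Release the roller at B. Primary structure: cantilever fixed at A.
Downward deflection at the released point B due to the loads:
  point load 109 at a = 2.9: Pa²(3L − a)/(6EI) = 4874/EI
  clockwise couple 25 at a = 8.7: M₀a(2L − a)/(2EI) = 1577/EI
  δ_0 = 6451/EI
Tip deflection under a unit load at B: L³/(3EI) = 520.3/EI.
Compatibility at B: δ_0 − R_B·δ_{BB} = 0, so R_B = 6451/520.3 = 12.4 kN.
Vertical equilibrium: R_A = ΣP − R_B = 109 − 12.4 = 96.6 kN.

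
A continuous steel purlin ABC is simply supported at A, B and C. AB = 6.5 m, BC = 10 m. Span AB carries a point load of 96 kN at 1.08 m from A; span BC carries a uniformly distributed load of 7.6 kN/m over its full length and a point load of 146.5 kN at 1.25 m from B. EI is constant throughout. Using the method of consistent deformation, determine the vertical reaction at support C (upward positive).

Take M_B as the redundant. Released structure: two simple spans AB and BC with a hinge at B.
Rotations at B on the released spans (each span's end-slope, ×1/EI):
  span AB: point load 96 at a = 1.08: Pab(L + a)/(6LEI) = 109.2/EI
  span BC: UDL 7.6: wL³/(24EI) = 316.7/EI
  span BC: point load 146.5 at a = 1.25: Pab(L + b)/(6LEI) = 500.7/EI
  relative rotation θ_0 = (109.2 + 817.4)/EI = 926.6/EI
A unit hogging moment at B produces rotation L₁/(3EI) + L₂/(3EI) = 5.5/EI.
Compatibility: M_B·(L₁+L₂)/(3EI) = θ_0, giving M_B = 168.5 kN·m (hogging).
Span BC, ΣM about C: R_B^{BC}·10 = 1662 + 168.5, so R_B^{BC} = 183 kN and R_C = 222.5 − 183 = 39.46 kN.

R_C = 39.46 kN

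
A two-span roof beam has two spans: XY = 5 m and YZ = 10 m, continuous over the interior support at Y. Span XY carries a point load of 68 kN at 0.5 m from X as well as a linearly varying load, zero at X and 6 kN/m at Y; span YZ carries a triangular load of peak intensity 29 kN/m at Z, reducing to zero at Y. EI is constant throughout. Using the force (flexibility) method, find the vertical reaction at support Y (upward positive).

Insert a hinge at Y; M_Y is the redundant, and each span becomes simply supported.
Discontinuity in slope at Y on the released structure — sum the simple-span end rotations:
  span XY: point load 68 at a = 0.5: Pab(L + a)/(6LEI) = 28.05/EI
  span XY: triangular load, peak 6: w₀L³/(45EI) = 16.67/EI
  span YZ: triangular load, peak 29: 7w₀L³/(360EI) = 563.9/EI
  relative rotation θ_0 = (44.72 + 563.9)/EI = 608.6/EI
A unit hogging moment at Y produces rotation L₁/(3EI) + L₂/(3EI) = 5/EI.
Slope continuity at Y: θ_0 = M_Y·5/EI, so M_Y = 608.6/5 = 121.7 kN·m (hogging).
Span XY, ΣM about X with M_Y applied at Y: R_Y^{XY}·5 = 84 + 121.7, so R_Y^{XY} = 41.14 kN and R_X = 83 − 41.14 = 41.86 kN.
Span YZ, ΣM about Z: R_Y^{YZ}·10 = 483.3 + 121.7, so R_Y^{YZ} = 60.51 kN and R_Z = 145 − 60.51 = 84.49 kN.
R_Y = 41.14 + 60.51 = 101.6 kN.

R_Y = 101.6 kN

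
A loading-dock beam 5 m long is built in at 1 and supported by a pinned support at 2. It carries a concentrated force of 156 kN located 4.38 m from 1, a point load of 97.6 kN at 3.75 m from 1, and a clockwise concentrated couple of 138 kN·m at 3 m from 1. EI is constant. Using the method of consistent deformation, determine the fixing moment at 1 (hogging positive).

M_1 = 68.92 kN·m

Take the reaction at 2 as the redundant and release it; the primary structure is a cantilever fixed at 1.
Primary-structure tip deflection at 2 by superposition:
  point load 156 at a = 4.38: Pa²(3L − a)/(6EI) = 5297/EI
  point load 97.6 at a = 3.75: Pa²(3L − a)/(6EI) = 2573/EI
  clockwise couple 138 at a = 3: M₀a(2L − a)/(2EI) = 1449/EI
  δ_0 = 9320/EI
Tip deflection under a unit load at 2: L³/(3EI) = 41.67/EI.
Compatibility at 2: δ_0 − R_2·δ_{22} = 0, so R_2 = 9320/41.67 = 223.7 kN.
Moment equilibrium about 1: M_1 = Σ(load moments about 1) − R_2·L = 1187 − 223.7×5 = 68.92 kN·m.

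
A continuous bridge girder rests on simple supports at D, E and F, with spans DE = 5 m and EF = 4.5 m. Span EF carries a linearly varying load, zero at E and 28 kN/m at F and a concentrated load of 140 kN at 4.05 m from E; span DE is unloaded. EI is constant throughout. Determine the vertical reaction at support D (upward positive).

Take M_E as the redundant. Released structure: two simple spans DE and EF with a hinge at E.
Discontinuity in slope at E on the released structure — sum the simple-span end rotations:
  span EF: triangular load, peak 28: 7w₀L³/(360EI) = 49.61/EI
  span EF: point load 140 at a = 4.05: Pab(L + b)/(6LEI) = 46.78/EI
  relative rotation θ_0 = (0 + 96.39)/EI = 96.39/EI
A unit hogging moment at E produces rotation L₁/(3EI) + L₂/(3EI) = 3.167/EI.
Compatibility: M_E·(L₁+L₂)/(3EI) = θ_0, giving M_E = 30.44 kN·m (hogging).
Span DE, ΣM about D with M_E applied at E: R_E^{DE}·5 = 0 + 30.44, so R_E^{DE} = 6.088 kN and R_D = 0 − 6.088 = -6.088 kN.

R_D = -6.088 kN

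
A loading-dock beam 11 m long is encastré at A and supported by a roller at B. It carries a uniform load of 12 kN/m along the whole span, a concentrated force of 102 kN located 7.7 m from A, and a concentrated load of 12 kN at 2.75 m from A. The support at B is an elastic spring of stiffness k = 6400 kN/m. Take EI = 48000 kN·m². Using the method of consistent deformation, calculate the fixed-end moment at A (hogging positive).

M_A = 376.1 kN·m

Release the roller at B. Primary structure: cantilever fixed at A.
Primary-structure tip deflection at B by superposition:
  UDL 12: wL⁴/(8EI) = 21962/EI
  point load 102 at a = 7.7: Pa²(3L − a)/(6EI) = 25501/EI
  point load 12 at a = 2.75: Pa²(3L − a)/(6EI) = 457.5/EI
  δ_0 = 47920/EI
Flexibility coefficient — unit upward force at B: δ_{BB} = L³/(3EI) = 443.7/EI.
With EI = 48000 kN·m²: δ_0 = 0.99833 m and δ_{BB} = 0.009243 m/kN.
Compatibility — the spring shortens by R_B/k under the reaction it provides: δ_0 − R_B·δ_{BB} = R_B/k. With 1/k = 0.000156 m/kN, R_B = δ_0 / (δ_{BB} + 1/k) = 0.99833 / (0.009243 + 0.000156) = 106.2 kN.
Moment equilibrium about A: M_A = Σ(load moments about A) − R_B·L = 1544 − 106.2×11 = 376.1 kN·m.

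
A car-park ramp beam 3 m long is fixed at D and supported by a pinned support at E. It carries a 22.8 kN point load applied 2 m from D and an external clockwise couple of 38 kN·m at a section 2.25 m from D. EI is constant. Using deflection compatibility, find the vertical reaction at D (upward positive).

Remove the prop at E; the released (primary) structure is a cantilever built in at D.
Primary-structure tip deflection at E by superposition:
  point load 22.8 at a = 2: Pa²(3L − a)/(6EI) = 106.4/EI
  clockwise couple 38 at a = 2.25: M₀a(2L − a)/(2EI) = 160.3/EI
  δ_0 = 266.7/EI
Flexibility coefficient — unit upward force at E: δ_{EE} = L³/(3EI) = 9/EI.
Compatibility at E: δ_0 − R_E·δ_{EE} = 0, so R_E = 266.7/9 = 29.63 kN.
Vertical equilibrium: R_D = ΣP − R_E = 22.8 − 29.63 = -6.835 kN.

R_D = -6.835 kN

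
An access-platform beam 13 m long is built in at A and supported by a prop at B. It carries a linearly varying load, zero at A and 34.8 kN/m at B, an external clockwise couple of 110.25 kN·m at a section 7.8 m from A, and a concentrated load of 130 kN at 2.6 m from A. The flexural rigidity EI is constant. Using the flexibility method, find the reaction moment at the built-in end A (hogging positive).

Choose R_B as the redundant. The primary structure is the cantilever fixed at A.
Free-end deflection of the primary structure under the applied loading (downward +):
  triangular load, peak 34.8 at the free end: 11w₀L⁴/(120EI) = 91110/EI
  clockwise couple 110.25 at a = 7.8: M₀a(2L − a)/(2EI) = 7826/EI
  point load 130 at a = 2.6: Pa²(3L − a)/(6EI) = 5331/EI
  δ_0 = 104267/EI
Flexibility coefficient — unit upward force at B: δ_{BB} = L³/(3EI) = 732.3/EI.
The prop prevents deflection at B: R_B = δ_0/δ_{BB} = 104267/732.3 = 142.4 kN.
Moment equilibrium about A: M_A = Σ(load moments about A) − R_B·L = 2409 − 142.4×13 = 557.8 kN·m.

M_A = 557.8 kN·m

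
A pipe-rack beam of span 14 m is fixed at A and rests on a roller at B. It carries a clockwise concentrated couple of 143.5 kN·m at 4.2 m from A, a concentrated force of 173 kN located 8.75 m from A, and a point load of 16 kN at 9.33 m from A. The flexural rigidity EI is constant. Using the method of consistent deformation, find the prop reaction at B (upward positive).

R_B = 96.38 kN

Remove the prop at B; the released (primary) structure is a cantilever built in at A.
Downward deflection at the released point B due to the loads:
  clockwise couple 143.5 at a = 4.2: M₀a(2L − a)/(2EI) = 7172/EI
  point load 173 at a = 8.75: Pa²(3L − a)/(6EI) = 73401/EI
  point load 16 at a = 9.33: Pa²(3L − a)/(6EI) = 7584/EI
  δ_0 = 88157/EI
Flexibility coefficient — unit upward force at B: δ_{BB} = L³/(3EI) = 914.7/EI.
The prop prevents deflection at B: R_B = δ_0/δ_{BB} = 88157/914.7 = 96.38 kN.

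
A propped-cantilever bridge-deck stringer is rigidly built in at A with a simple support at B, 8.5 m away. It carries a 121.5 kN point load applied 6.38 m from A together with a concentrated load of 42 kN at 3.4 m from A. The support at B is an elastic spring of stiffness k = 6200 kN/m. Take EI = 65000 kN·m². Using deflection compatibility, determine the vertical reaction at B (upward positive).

Choose R_B as the redundant. The primary structure is the cantilever fixed at A.
Deflection at B on the released cantilever, summing each load's contribution:
  point load 121.5 at a = 6.38: Pa²(3L − a)/(6EI) = 15760/EI
  point load 42 at a = 3.4: Pa²(3L − a)/(6EI) = 1788/EI
  δ_0 = 17548/EI
Flexibility coefficient — unit upward force at B: δ_{BB} = L³/(3EI) = 204.7/EI.
With EI = 65000 kN·m²: δ_0 = 0.26997 m and δ_{BB} = 0.003149 m/kN.
Compatibility — the spring shortens by R_B/k under the reaction it provides: δ_0 − R_B·δ_{BB} = R_B/k. With 1/k = 0.000161 m/kN, R_B = δ_0 / (δ_{BB} + 1/k) = 0.26997 / (0.003149 + 0.000161) = 81.55 kN.

R_B = 81.55 kN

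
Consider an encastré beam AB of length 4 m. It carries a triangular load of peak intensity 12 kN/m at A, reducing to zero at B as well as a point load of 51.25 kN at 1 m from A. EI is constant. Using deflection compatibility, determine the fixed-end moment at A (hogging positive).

Take the two fixed-end moments M_A, M_B as redundants; the released structure is the simple span AB.
On the primary (simply-supported) span, the end slopes from the loading are:
  at A: triangular load, peak 12: w₀L³/(45EI) = 17.07/EI
  at B: triangular load, peak 12: 7w₀L³/(360EI) = 14.93/EI
  at A: point load 51.25 at a = 1: Pab(L + b)/(6LEI) = 44.84/EI
  at B: point load 51.25 at a = 1: Pab(L + a)/(6LEI) = 32.03/EI
  θ_A0 = 61.91/EI,  θ_B0 = 46.96/EI
Flexibility coefficients: a unit moment at one end gives L/(3EI) there and L/(6EI) at the far end, so f₁₁ = f₂₂ = 1.333/EI and f₁₂ = f₂₁ = 0.6667/EI.
Compatibility — zero rotation at each built-in end:
  1.333 M_A + 0.6667 M_B = 61.91
  0.6667 M_A + 1.333 M_B = 46.96
Solving the pair gives M_A = 38.43 kN·m and M_B = 16.01 kN·m (hogging).

M_A = 38.43 kN·m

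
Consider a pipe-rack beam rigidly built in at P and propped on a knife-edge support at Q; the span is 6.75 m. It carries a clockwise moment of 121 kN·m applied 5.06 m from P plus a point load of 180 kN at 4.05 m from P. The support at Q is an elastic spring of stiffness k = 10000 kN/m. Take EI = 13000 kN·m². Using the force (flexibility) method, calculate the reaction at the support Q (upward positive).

R_Q = 101.7 kN

Take the reaction at Q as the redundant and release it; the primary structure is a cantilever fixed at P.
Downward deflection at the released point Q due to the loads:
  clockwise couple 121 at a = 5.06: M₀a(2L − a)/(2EI) = 2584/EI
  point load 180 at a = 4.05: Pa²(3L − a)/(6EI) = 7972/EI
  δ_0 = 10555/EI
Tip deflection under a unit load at Q: L³/(3EI) = 102.5/EI.
With EI = 13000 kN·m²: δ_0 = 0.81195 m and δ_{QQ} = 0.007886 m/kN.
Compatibility — the spring shortens by R_Q/k under the reaction it provides: δ_0 − R_Q·δ_{QQ} = R_Q/k. With 1/k = 0.0001 m/kN, R_Q = δ_0 / (δ_{QQ} + 1/k) = 0.81195 / (0.007886 + 0.0001) = 101.7 kN.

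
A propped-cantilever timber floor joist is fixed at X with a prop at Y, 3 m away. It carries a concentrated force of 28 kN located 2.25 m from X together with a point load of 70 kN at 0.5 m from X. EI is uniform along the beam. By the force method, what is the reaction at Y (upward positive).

R_Y = 20.47 kN

Take the reaction at Y as the redundant and release it; the primary structure is a cantilever fixed at X.
Free-end deflection of the primary structure under the applied loading (downward +):
  point load 28 at a = 2.25: Pa²(3L − a)/(6EI) = 159.5/EI
  point load 70 at a = 0.5: Pa²(3L − a)/(6EI) = 24.79/EI
  δ_0 = 184.3/EI
Flexibility coefficient — unit upward force at Y: δ_{YY} = L³/(3EI) = 9/EI.
Compatibility at Y: δ_0 − R_Y·δ_{YY} = 0, so R_Y = 184.3/9 = 20.47 kN.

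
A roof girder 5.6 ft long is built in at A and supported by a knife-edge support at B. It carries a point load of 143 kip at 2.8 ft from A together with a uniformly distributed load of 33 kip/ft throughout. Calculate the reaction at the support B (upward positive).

Release the roller at B. Primary structure: cantilever fixed at A.
Deflection at B on the released cantilever, summing each load's contribution:
  point load 143 at a = 2.8: Pa²(3L − a)/(6EI) = 2616/EI
  UDL 33: wL⁴/(8EI) = 4057/EI
  δ_0 = 6673/EI
Flexibility coefficient — unit upward force at B: δ_{BB} = L³/(3EI) = 58.54/EI.
The prop prevents deflection at B: R_B = δ_0/δ_{BB} = 6673/58.54 = 114 kip.

R_B = 114 kip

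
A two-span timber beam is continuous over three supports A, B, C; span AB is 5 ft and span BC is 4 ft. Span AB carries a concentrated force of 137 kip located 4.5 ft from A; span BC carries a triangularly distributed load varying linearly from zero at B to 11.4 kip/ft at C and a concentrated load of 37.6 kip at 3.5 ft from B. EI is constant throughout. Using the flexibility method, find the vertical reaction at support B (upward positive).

Release continuity at B by inserting a hinge; the redundant is the internal moment M_B. The primary structure is two simply-supported spans AB and BC.
Rotations at B on the released spans (each span's end-slope, ×1/EI):
  span AB: point load 137 at a = 4.5: Pab(L + a)/(6LEI) = 97.61/EI
  span BC: triangular load, peak 11.4: 7w₀L³/(360EI) = 14.19/EI
  span BC: point load 37.6 at a = 3.5: Pab(L + b)/(6LEI) = 12.34/EI
  relative rotation θ_0 = (97.61 + 26.52)/EI = 124.1/EI
A unit hogging moment at B produces rotation L₁/(3EI) + L₂/(3EI) = 3/EI.
Compatibility: M_B·(L₁+L₂)/(3EI) = θ_0, giving M_B = 41.38 kip·ft (hogging).
Span AB, ΣM about A with M_B applied at B: R_B^{AB}·5 = 616.5 + 41.38, so R_B^{AB} = 131.6 kip and R_A = 137 − 131.6 = 5.424 kip.
Span BC, ΣM about C: R_B^{BC}·4 = 49.2 + 41.38, so R_B^{BC} = 22.64 kip and R_C = 60.4 − 22.64 = 37.76 kip.
R_B = 131.6 + 22.64 = 154.2 kip.

R_B = 154.2 kip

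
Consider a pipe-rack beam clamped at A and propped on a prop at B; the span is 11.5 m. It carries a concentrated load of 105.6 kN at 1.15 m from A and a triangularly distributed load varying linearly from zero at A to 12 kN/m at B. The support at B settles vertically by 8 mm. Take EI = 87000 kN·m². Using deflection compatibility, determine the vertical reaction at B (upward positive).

R_B = 38.11 kN

Release the roller at B. Primary structure: cantilever fixed at A.
Downward deflection at the released point B due to the loads:
  point load 105.6 at a = 1.15: Pa²(3L − a)/(6EI) = 776.3/EI
  triangular load, peak 12 at the free end: 11w₀L⁴/(120EI) = 19239/EI
  δ_0 = 20015/EI
Tip deflection under a unit load at B: L³/(3EI) = 507/EI.
With EI = 87000 kN·m²: δ_0 = 0.23006 m and δ_{BB} = 0.005827 m/kN.
Compatibility — the beam at B must follow the support down by 0.008 m: δ_0 − R_B·δ_{BB} = 0.008, so R_B = (0.23006 − 0.008)/0.005827 = 38.11 kN.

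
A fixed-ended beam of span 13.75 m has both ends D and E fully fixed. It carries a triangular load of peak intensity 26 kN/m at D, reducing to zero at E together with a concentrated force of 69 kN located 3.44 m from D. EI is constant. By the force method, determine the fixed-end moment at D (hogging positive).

Take the two fixed-end moments M_D, M_E as redundants; the released structure is the simple span DE.
Simple-span end rotations at D and E under the given loads:
  at D: triangular load, peak 26: w₀L³/(45EI) = 1502/EI
  at E: triangular load, peak 26: 7w₀L³/(360EI) = 1314/EI
  at D: point load 69 at a = 3.44: Pab(L + b)/(6LEI) = 713.7/EI
  at E: point load 69 at a = 3.44: Pab(L + a)/(6LEI) = 509.9/EI
  θ_D0 = 2216/EI,  θ_E0 = 1824/EI
Flexibility coefficients: a unit moment at one end gives L/(3EI) there and L/(6EI) at the far end, so f₁₁ = f₂₂ = 4.583/EI and f₁₂ = f₂₁ = 2.292/EI.
Compatibility — zero rotation at each built-in end:
  4.583 M_D + 2.292 M_E = 2216
  2.292 M_D + 4.583 M_E = 1824
Solving the pair gives M_D = 379.2 kN·m and M_E = 208.4 kN·m (hogging).

M_D = 379.2 kN·m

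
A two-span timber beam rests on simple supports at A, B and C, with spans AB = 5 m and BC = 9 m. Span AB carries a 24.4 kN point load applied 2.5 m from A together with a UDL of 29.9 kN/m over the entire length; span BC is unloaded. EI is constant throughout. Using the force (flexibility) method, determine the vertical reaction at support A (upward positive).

R_A = 78.64 kN

Release continuity at B by inserting a hinge; the redundant is the internal moment M_B. The primary structure is two simply-supported spans AB and BC.
End slopes at the hinge B, treating each span as simply supported:
  span AB: point load 24.4 at a = 2.5: Pab(L + a)/(6LEI) = 38.12/EI
  span AB: UDL 29.9: wL³/(24EI) = 155.7/EI
  relative rotation θ_0 = (193.9 + 0)/EI = 193.9/EI
A unit hogging moment at B produces rotation L₁/(3EI) + L₂/(3EI) = 4.667/EI.
Slope continuity at B: θ_0 = M_B·4.667/EI, so M_B = 193.9/4.667 = 41.54 kN·m (hogging).
Span AB, ΣM about A with M_B applied at B: R_B^{AB}·5 = 434.8 + 41.54, so R_B^{AB} = 95.26 kN and R_A = 173.9 − 95.26 = 78.64 kN.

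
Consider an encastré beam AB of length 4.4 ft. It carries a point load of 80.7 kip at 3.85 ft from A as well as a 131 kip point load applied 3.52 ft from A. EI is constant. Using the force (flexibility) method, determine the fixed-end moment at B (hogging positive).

M_B = 107.8 kip·ft

Release both end moments; the primary structure is a simply-supported span AB with redundants M_A and M_B.
End rotations of the released simple span under the applied load (×1/EI):
  at A: point load 80.7 at a = 3.85: Pab(L + b)/(6LEI) = 32.04/EI
  at B: point load 80.7 at a = 3.85: Pab(L + a)/(6LEI) = 53.4/EI
  at A: point load 131 at a = 3.52: Pab(L + b)/(6LEI) = 81.16/EI
  at B: point load 131 at a = 3.52: Pab(L + a)/(6LEI) = 121.7/EI
  θ_A0 = 113.2/EI,  θ_B0 = 175.1/EI
Flexibility coefficients: a unit moment at one end gives L/(3EI) there and L/(6EI) at the far end, so f₁₁ = f₂₂ = 1.467/EI and f₁₂ = f₂₁ = 0.7333/EI.
Compatibility — zero rotation at each built-in end:
  1.467 M_A + 0.7333 M_B = 113.2
  0.7333 M_A + 1.467 M_B = 175.1
Solving the pair gives M_A = 23.3 kip·ft and M_B = 107.8 kip·ft (hogging).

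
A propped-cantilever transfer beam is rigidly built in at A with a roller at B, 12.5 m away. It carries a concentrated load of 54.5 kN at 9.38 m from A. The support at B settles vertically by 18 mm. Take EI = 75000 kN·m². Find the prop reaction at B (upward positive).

R_B = 32.45 kN

Choose R_B as the redundant. The primary structure is the cantilever fixed at A.
Primary-structure tip deflection at B by superposition:
  point load 54.5 at a = 9.38: Pa²(3L − a)/(6EI) = 22473/EI
Tip deflection under a unit load at B: L³/(3EI) = 651/EI.
With EI = 75000 kN·m²: δ_0 = 0.29964 m and δ_{BB} = 0.008681 m/kN.
Compatibility — the beam at B must follow the support down by 0.018 m: δ_0 − R_B·δ_{BB} = 0.018, so R_B = (0.29964 − 0.018)/0.008681 = 32.45 kN.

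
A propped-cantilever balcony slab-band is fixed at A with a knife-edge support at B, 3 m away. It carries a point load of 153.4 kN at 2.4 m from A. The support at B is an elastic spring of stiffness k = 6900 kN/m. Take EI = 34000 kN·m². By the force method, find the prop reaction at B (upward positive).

R_B = 69.79 kN

Take the reaction at B as the redundant and release it; the primary structure is a cantilever fixed at A.
Downward deflection at the released point B due to the loads:
  point load 153.4 at a = 2.4: Pa²(3L − a)/(6EI) = 971.9/EI
Flexibility coefficient — unit upward force at B: δ_{BB} = L³/(3EI) = 9/EI.
With EI = 34000 kN·m²: δ_0 = 0.028587 m and δ_{BB} = 0.000265 m/kN.
Compatibility — the spring shortens by R_B/k under the reaction it provides: δ_0 − R_B·δ_{BB} = R_B/k. With 1/k = 0.000145 m/kN, R_B = δ_0 / (δ_{BB} + 1/k) = 0.028587 / (0.000265 + 0.000145) = 69.79 kN.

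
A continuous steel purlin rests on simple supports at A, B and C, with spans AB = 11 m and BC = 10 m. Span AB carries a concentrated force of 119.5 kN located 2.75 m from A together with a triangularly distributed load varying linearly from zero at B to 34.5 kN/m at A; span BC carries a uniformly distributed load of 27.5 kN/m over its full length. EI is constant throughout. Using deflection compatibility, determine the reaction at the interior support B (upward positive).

Release continuity at B by inserting a hinge; the redundant is the internal moment M_B. The primary structure is two simply-supported spans AB and BC.
Discontinuity in slope at B on the released structure — sum the simple-span end rotations:
  span AB: point load 119.5 at a = 2.75: Pab(L + a)/(6LEI) = 564.8/EI
  span AB: triangular load, peak 34.5: 7w₀L³/(360EI) = 892.9/EI
  span BC: UDL 27.5: wL³/(24EI) = 1146/EI
  relative rotation θ_0 = (1458 + 1146)/EI = 2604/EI
A unit hogging moment at B produces rotation L₁/(3EI) + L₂/(3EI) = 7/EI.
Compatibility: M_B·(L₁+L₂)/(3EI) = θ_0, giving M_B = 371.9 kN·m (hogging).
Span AB, ΣM about A with M_B applied at B: R_B^{AB}·11 = 1024 + 371.9, so R_B^{AB} = 126.9 kN and R_A = 309.2 − 126.9 = 182.3 kN.
Span BC, ΣM about C: R_B^{BC}·10 = 1375 + 371.9, so R_B^{BC} = 174.7 kN and R_C = 275 − 174.7 = 100.3 kN.
R_B = 126.9 + 174.7 = 301.6 kN.

R_B = 301.6 kN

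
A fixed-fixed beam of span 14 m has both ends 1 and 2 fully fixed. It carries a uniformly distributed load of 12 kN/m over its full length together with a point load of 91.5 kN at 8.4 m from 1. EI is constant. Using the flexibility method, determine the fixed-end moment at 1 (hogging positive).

M_1 = 319 kN·m

Release both end moments; the primary structure is a simply-supported span 12 with redundants M_1 and M_2.
End rotations of the released simple span under the applied load (×1/EI):
  at 1: UDL 12: wL³/(24EI) = 1372/EI
  at 2: UDL 12: wL³/(24EI) = 1372/EI
  at 1: point load 91.5 at a = 8.4: Pab(L + b)/(6LEI) = 1004/EI
  at 2: point load 91.5 at a = 8.4: Pab(L + a)/(6LEI) = 1148/EI
  θ_10 = 2376/EI,  θ_20 = 2520/EI
Flexibility coefficients: a unit moment at one end gives L/(3EI) there and L/(6EI) at the far end, so f₁₁ = f₂₂ = 4.667/EI and f₁₂ = f₂₁ = 2.333/EI.
Compatibility — zero rotation at each built-in end:
  4.667 M_1 + 2.333 M_2 = 2376
  2.333 M_1 + 4.667 M_2 = 2520
Solving the pair gives M_1 = 319 kN·m and M_2 = 380.5 kN·m (hogging).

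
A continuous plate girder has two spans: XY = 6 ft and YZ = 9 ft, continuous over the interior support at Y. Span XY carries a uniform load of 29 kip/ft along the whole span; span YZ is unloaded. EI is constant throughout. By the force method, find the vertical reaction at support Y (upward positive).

R_Y = 101.5 kip

Take M_Y as the redundant. Released structure: two simple spans XY and YZ with a hinge at Y.
Discontinuity in slope at Y on the released structure — sum the simple-span end rotations:
  span XY: UDL 29: wL³/(24EI) = 261/EI
  relative rotation θ_0 = (261 + 0)/EI = 261/EI
A unit hogging moment at Y produces rotation L₁/(3EI) + L₂/(3EI) = 5/EI.
Slope continuity at Y: θ_0 = M_Y·5/EI, so M_Y = 261/5 = 52.2 kip·ft (hogging).
Span XY, ΣM about X with M_Y applied at Y: R_Y^{XY}·6 = 522 + 52.2, so R_Y^{XY} = 95.7 kip and R_X = 174 − 95.7 = 78.3 kip.
Span YZ, ΣM about Z: R_Y^{YZ}·9 = 0 + 52.2, so R_Y^{YZ} = 5.8 kip and R_Z = 0 − 5.8 = -5.8 kip.
R_Y = 95.7 + 5.8 = 101.5 kip.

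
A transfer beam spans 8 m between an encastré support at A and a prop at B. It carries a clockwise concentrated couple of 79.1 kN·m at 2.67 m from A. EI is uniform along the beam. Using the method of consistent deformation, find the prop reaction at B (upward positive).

R_B = 8.248 kN

Take the reaction at B as the redundant and release it; the primary structure is a cantilever fixed at A.
Primary-structure tip deflection at B by superposition:
  clockwise couple 79.1 at a = 2.67: M₀a(2L − a)/(2EI) = 1408/EI
Flexibility coefficient — unit upward force at B: δ_{BB} = L³/(3EI) = 170.7/EI.
The prop prevents deflection at B: R_B = δ_0/δ_{BB} = 1408/170.7 = 8.248 kN.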